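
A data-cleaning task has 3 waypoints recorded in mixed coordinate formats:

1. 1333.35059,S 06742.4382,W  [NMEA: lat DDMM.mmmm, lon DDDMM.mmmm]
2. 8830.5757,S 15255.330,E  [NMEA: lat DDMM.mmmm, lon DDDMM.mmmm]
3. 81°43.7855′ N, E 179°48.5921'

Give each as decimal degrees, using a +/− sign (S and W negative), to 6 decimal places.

1. -13.555843, -67.707303
2. -88.509595, 152.922167
3. 81.729758, 179.809868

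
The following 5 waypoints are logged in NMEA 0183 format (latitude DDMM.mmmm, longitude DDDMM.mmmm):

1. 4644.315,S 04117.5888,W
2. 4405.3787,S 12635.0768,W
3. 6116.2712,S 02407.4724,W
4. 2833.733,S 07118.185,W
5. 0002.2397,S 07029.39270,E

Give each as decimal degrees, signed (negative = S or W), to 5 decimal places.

1. -46.73858, -41.29315
2. -44.08965, -126.58461
3. -61.27119, -24.12454
4. -28.56222, -71.30308
5. -0.03733, 70.48988

Point 1:
  Lat: split at 2 digits → 46° and 44.315′; 46 + 44.315/60 = 46.738583
  hemisphere S, so the sign is −
  Longitude: degrees = first 3 digits = 41, minutes = 17.5888; 41 + 17.5888/60 = 41.293147
  W → negative
Point 2:
  Lat: degrees = first 2 digits = 44, minutes = 5.3787; 44 + 5.3787/60 = 44.089645
  S → negative
  λ: degrees = first 3 digits = 126, minutes = 35.0768; 126 + 35.0768/60 = 126.584613
  W → negative
Point 3:
  Lat: split at 2 digits → 61° and 16.2712′; 61 + 16.2712/60 = 61.271187
  S ⇒ negate
  λ: degrees = first 3 digits = 24, minutes = 7.4724; 24 + 7.4724/60 = 24.124540
  hemisphere W, so the sign is −
Point 4:
  Lat: split at 2 digits → 28° and 33.733′; 28 + 33.733/60 = 28.562217
  hemisphere S, so the sign is −
  Longitude: split at 3 digits → 071° and 18.185′; 71 + 18.185/60 = 71.303083
  hemisphere W, so the sign is −
Point 5:
  φ: degrees = first 2 digits = 0, minutes = 2.2397; 0 + 2.2397/60 = 0.037328
  hemisphere S, so the sign is −
  Longitude: degrees = first 3 digits = 70, minutes = 29.3927; 70 + 29.3927/60 = 70.489878
  E ⇒ keep positive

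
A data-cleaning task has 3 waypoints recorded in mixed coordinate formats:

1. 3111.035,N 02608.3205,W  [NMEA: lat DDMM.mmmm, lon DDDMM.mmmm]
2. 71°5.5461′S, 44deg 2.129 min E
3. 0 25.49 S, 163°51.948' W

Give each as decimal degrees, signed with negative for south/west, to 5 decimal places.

Point 1:
  Latitude: degrees = first 2 digits = 31, minutes = 11.035; 31 + 11.035/60 = 31.183917
  N ⇒ keep positive
  Longitude: split at 3 digits → 026° and 8.3205′; 26 + 8.3205/60 = 26.138675
  W ⇒ negate
Point 2:
  φ: 5.5461′ = 0.092435°; total 71.092435
  S → negative
  Lon: 2.129′ = 0.035483°; total 44.035483
  E ⇒ keep positive
Point 3:
  Lat: 25.49′ = 0.424833°; total 0.424833
  S ⇒ negate
  λ: 51.948′ = 0.865800°; total 163.865800
  W → negative

1. 31.18392, -26.13868
2. -71.09244, 44.03548
3. -0.42483, -163.86580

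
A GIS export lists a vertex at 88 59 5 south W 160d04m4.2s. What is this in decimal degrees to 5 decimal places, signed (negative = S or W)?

-88.98472, -160.06783

Latitude: 88° + 59/60 + 5/3600 = 88 + 0.983333 + 0.001389 = 88.984722
hemisphere S, so the sign is −
Longitude: 160° + 4/60 + 4.2/3600 = 160 + 0.066667 + 0.001167 = 160.067833
W ⇒ negate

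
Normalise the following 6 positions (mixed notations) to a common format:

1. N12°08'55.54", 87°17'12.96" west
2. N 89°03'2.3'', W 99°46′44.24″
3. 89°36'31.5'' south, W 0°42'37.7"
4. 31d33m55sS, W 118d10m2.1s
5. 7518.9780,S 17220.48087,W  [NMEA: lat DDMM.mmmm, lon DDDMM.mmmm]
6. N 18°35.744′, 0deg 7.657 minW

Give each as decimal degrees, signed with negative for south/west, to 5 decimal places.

Point 1:
  Lat: 12° + 8/60 + 55.54/3600 = 12 + 0.133333 + 0.015428 = 12.148761
  N ⇒ keep positive
  Longitude: 87° + 17/60 + 12.96/3600 = 87 + 0.283333 + 0.003600 = 87.286933
  W → negative
Point 2:
  Lat: 3′ + 2.3″ = 3.03833′; 89 + 3.03833/60 = 89.050639
  N → positive
  λ: 99 + 46/60 + 44.24/3600 = 99.778956
  W → negative
Point 3:
  Lat: 89 + 36/60 + 31.5/3600 = 89.608750
  S ⇒ negate
  Lon: 0 + 42/60 + 37.7/3600 = 0.710472
  W → negative
Point 4:
  Latitude: 31 + 33/60 + 55/3600 = 31.565278
  hemisphere S, so the sign is −
  Lon: 118° + 10/60 + 2.1/3600 = 118 + 0.166667 + 0.000583 = 118.167250
  W ⇒ negate
Point 5:
  φ: degrees = first 2 digits = 75, minutes = 18.978; 75 + 18.978/60 = 75.316300
  S ⇒ negate
  λ: split at 3 digits → 172° and 20.48087′; 172 + 20.48087/60 = 172.341348
  W ⇒ negate
Point 6:
  Latitude: 35.744′ = 0.595733°; total 18.595733
  N → positive
  Longitude: 7.657′ = 0.127617°; total 0.127617
  W ⇒ negate

1. 12.14876, -87.28693
2. 89.05064, -99.77896
3. -89.60875, -0.71047
4. -31.56528, -118.16725
5. -75.31630, -172.34135
6. 18.59573, -0.12762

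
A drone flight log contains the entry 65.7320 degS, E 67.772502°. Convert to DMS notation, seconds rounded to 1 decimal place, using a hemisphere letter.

φ: 0.732000° → 43.92000′; 0.92000 × 60 = 55.200″
Longitude: 0.772502° → 46.35012′; 0.35012 × 60 = 21.007″

65°43′55.2″ S, 67°46′21.0″ E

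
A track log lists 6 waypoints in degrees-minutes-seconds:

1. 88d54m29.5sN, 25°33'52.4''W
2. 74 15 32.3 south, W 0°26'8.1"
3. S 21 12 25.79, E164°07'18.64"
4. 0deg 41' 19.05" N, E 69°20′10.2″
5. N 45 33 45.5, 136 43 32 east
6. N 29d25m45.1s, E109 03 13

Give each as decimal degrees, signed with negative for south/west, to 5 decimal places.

1. 88.90819, -25.56456
2. -74.25897, -0.43558
3. -21.20716, 164.12184
4. 0.68863, 69.33617
5. 45.56264, 136.72556
6. 29.42919, 109.05361

Point 1:
  Latitude: 88° + 54/60 + 29.5/3600 = 88 + 0.900000 + 0.008194 = 88.908194
  N ⇒ keep positive
  Lon: 25° + 33/60 + 52.4/3600 = 25 + 0.550000 + 0.014556 = 25.564556
  W ⇒ negate
Point 2:
  Latitude: 74° + 15/60 + 32.3/3600 = 74 + 0.250000 + 0.008972 = 74.258972
  S → negative
  Lon: 0° + 26/60 + 8.1/3600 = 0 + 0.433333 + 0.002250 = 0.435583
  W ⇒ negate
Point 3:
  φ: 12′ + 25.79″ = 12.42983′; 21 + 12.42983/60 = 21.207164
  S → negative
  Longitude: 164° + 7/60 + 18.64/3600 = 164 + 0.116667 + 0.005178 = 164.121844
  E → positive
Point 4:
  Lat: 0 + 41/60 + 19.05/3600 = 0.688625
  N ⇒ keep positive
  λ: 20′ + 10.2″ = 20.17000′; 69 + 20.17000/60 = 69.336167
  E ⇒ keep positive
Point 5:
  Lat: 33′ + 45.5″ = 33.75833′; 45 + 33.75833/60 = 45.562639
  N ⇒ keep positive
  Longitude: 43′ + 32″ = 43.53333′; 136 + 43.53333/60 = 136.725556
  E ⇒ keep positive
Point 6:
  Lat: 29 + 25/60 + 45.1/3600 = 29.429194
  N ⇒ keep positive
  Longitude: 3′ + 13″ = 3.21667′; 109 + 3.21667/60 = 109.053611
  E ⇒ keep positive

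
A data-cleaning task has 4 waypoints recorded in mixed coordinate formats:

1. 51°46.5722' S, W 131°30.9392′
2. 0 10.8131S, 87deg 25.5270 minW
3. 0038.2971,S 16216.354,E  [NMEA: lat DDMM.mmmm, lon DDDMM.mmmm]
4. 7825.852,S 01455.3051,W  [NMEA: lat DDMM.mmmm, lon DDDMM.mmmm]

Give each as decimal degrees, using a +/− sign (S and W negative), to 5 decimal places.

1. -51.77620, -131.51565
2. -0.18022, -87.42545
3. -0.63829, 162.27257
4. -78.43087, -14.92175

Point 1:
  Lat: 51 + 46.5722/60 = 51.776203
  hemisphere S, so the sign is −
  λ: 30.9392′ = 0.515653°; total 131.515653
  W ⇒ negate
Point 2:
  Lat: 0 + 10.8131/60 = 0.180218
  S ⇒ negate
  Lon: 25.527′ = 0.425450°; total 87.425450
  W ⇒ negate
Point 3:
  φ: degrees = first 2 digits = 0, minutes = 38.2971; 0 + 38.2971/60 = 0.638285
  hemisphere S, so the sign is −
  Lon: degrees = first 3 digits = 162, minutes = 16.354; 162 + 16.354/60 = 162.272567
  E ⇒ keep positive
Point 4:
  Latitude: split at 2 digits → 78° and 25.852′; 78 + 25.852/60 = 78.430867
  hemisphere S, so the sign is −
  Longitude: split at 3 digits → 014° and 55.3051′; 14 + 55.3051/60 = 14.921752
  hemisphere W, so the sign is −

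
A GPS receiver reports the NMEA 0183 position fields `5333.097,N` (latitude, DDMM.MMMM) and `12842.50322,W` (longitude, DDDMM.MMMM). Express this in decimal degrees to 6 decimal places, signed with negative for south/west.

53.551617, -128.708387

φ: degrees = first 2 digits = 53, minutes = 33.097; 53 + 33.097/60 = 53.5516167
N → positive
Longitude: split at 3 digits → 128° and 42.50322′; 128 + 42.50322/60 = 128.7083870
hemisphere W, so the sign is −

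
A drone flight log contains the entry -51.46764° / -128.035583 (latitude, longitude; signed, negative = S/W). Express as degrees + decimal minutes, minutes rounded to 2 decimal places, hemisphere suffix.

51° 28.06′ S, 128° 2.13′ W

Latitude is negative → S; |value| = 51.467640
φ: fractional part 0.467640 → 28.0584 minutes
Longitude is negative → W; |value| = 128.035583
λ: 128° + 0.035583 × 60 = 128° 2.1350′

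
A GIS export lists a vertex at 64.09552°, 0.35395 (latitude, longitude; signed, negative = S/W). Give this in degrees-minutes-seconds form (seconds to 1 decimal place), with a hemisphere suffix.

64°05′43.9″ N, 0°21′14.2″ E

φ: 0.095520° → 5.73120′; 0.73120 × 60 = 43.872″
Longitude: 0.353950° → 21.23700′; 0.23700 × 60 = 14.220″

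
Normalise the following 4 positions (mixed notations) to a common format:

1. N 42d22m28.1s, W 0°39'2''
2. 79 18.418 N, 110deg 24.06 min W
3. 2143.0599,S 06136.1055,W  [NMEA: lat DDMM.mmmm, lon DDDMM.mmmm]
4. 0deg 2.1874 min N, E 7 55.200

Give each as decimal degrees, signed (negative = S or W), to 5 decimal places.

Point 1:
  Latitude: 22′ + 28.1″ = 22.46833′; 42 + 22.46833/60 = 42.374472
  N ⇒ keep positive
  Longitude: 39′ + 2″ = 39.03333′; 0 + 39.03333/60 = 0.650556
  W ⇒ negate
Point 2:
  Latitude: 18.418′ = 0.306967°; total 79.306967
  N → positive
  Lon: 24.06′ = 0.401000°; total 110.401000
  W → negative
Point 3:
  Latitude: degrees = first 2 digits = 21, minutes = 43.0599; 21 + 43.0599/60 = 21.717665
  hemisphere S, so the sign is −
  λ: split at 3 digits → 061° and 36.1055′; 61 + 36.1055/60 = 61.601758
  W ⇒ negate
Point 4:
  φ: 0 + 2.1874/60 = 0.036457
  N ⇒ keep positive
  Lon: 7 + 55.2/60 = 7.920000
  E ⇒ keep positive

1. 42.37447, -0.65056
2. 79.30697, -110.40100
3. -21.71767, -61.60176
4. 0.03646, 7.92000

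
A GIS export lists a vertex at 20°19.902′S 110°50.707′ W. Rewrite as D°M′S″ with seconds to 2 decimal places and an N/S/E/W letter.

φ: fractional minutes 0.90200 × 60 = 54.1200″
Longitude: fractional minutes 0.70700 × 60 = 42.4200″

20°19′54.12″ S, 110°50′42.42″ W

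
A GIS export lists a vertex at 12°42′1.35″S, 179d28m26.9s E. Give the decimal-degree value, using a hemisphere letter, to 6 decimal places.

φ: 12° + 42/60 + 1.35/3600 = 12 + 0.700000 + 0.000375 = 12.7003750
Longitude: 179° + 28/60 + 26.9/3600 = 179 + 0.466667 + 0.007472 = 179.4741389

12.700375° S, 179.474139° E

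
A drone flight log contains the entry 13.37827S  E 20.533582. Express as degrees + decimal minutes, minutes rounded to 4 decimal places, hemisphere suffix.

Lat: fractional part 0.378270 → 22.696200 minutes
Longitude: 20° + 0.533582 × 60 = 20° 32.014920′

13° 22.6962′ S, 20° 32.0149′ E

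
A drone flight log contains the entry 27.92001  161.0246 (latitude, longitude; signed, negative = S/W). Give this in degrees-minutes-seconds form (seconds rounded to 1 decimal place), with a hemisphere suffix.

27°55′12.0″ N, 161°01′28.6″ E

Latitude: whole degrees 27; 55.20060′ → 55′ and 12.036″
Lon: whole degrees 161; 1.47600′ → 1′ and 28.560″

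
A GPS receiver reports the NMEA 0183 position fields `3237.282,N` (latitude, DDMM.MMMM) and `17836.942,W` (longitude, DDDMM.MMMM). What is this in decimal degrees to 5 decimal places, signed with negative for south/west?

32.62137, -178.61570

φ: degrees = first 2 digits = 32, minutes = 37.282; 32 + 37.282/60 = 32.621367
N ⇒ keep positive
λ: split at 3 digits → 178° and 36.942′; 178 + 36.942/60 = 178.615700
W → negative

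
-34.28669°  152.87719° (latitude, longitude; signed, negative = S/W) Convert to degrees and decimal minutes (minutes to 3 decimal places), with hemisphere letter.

Latitude is negative → S; |value| = 34.286690
φ: fractional part 0.286690 → 17.20140 minutes
Longitude: minutes = (152.877190 − 152) × 60 = 52.63140

34° 17.201′ S, 152° 52.631′ E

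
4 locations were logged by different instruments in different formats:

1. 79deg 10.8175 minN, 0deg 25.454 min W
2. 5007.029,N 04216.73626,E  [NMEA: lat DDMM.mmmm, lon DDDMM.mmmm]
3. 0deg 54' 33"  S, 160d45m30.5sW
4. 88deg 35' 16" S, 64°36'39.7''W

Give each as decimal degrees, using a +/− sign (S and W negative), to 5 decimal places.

Point 1:
  φ: 79 + 10.8175/60 = 79.180292
  N → positive
  λ: 0 + 25.454/60 = 0.424233
  hemisphere W, so the sign is −
Point 2:
  Latitude: split at 2 digits → 50° and 7.029′; 50 + 7.029/60 = 50.117150
  N ⇒ keep positive
  λ: split at 3 digits → 042° and 16.73626′; 42 + 16.73626/60 = 42.278938
  E ⇒ keep positive
Point 3:
  Lat: 54′ + 33″ = 54.55000′; 0 + 54.55000/60 = 0.909167
  S ⇒ negate
  λ: 45′ + 30.5″ = 45.50833′; 160 + 45.50833/60 = 160.758472
  W ⇒ negate
Point 4:
  φ: 35′ + 16″ = 35.26667′; 88 + 35.26667/60 = 88.587778
  S ⇒ negate
  Lon: 64° + 36/60 + 39.7/3600 = 64 + 0.600000 + 0.011028 = 64.611028
  hemisphere W, so the sign is −

1. 79.18029, -0.42423
2. 50.11715, 42.27894
3. -0.90917, -160.75847
4. -88.58778, -64.61103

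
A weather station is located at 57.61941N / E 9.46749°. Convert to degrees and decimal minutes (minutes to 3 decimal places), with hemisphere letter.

Lat: fractional part 0.619410 → 37.16460 minutes
λ: minutes = (9.467490 − 9) × 60 = 28.04940

57° 37.165′ N, 9° 28.049′ E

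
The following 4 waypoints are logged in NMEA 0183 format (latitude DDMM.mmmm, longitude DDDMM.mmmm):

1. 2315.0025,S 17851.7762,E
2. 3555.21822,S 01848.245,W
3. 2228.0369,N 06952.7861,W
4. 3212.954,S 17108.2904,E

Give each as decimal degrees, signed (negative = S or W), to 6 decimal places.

Point 1:
  Lat: degrees = first 2 digits = 23, minutes = 15.0025; 23 + 15.0025/60 = 23.2500417
  S → negative
  Lon: degrees = first 3 digits = 178, minutes = 51.7762; 178 + 51.7762/60 = 178.8629367
  E → positive
Point 2:
  Latitude: split at 2 digits → 35° and 55.21822′; 35 + 55.21822/60 = 35.9203037
  S → negative
  λ: split at 3 digits → 018° and 48.245′; 18 + 48.245/60 = 18.8040833
  W ⇒ negate
Point 3:
  Lat: split at 2 digits → 22° and 28.0369′; 22 + 28.0369/60 = 22.4672817
  N ⇒ keep positive
  Longitude: degrees = first 3 digits = 69, minutes = 52.7861; 69 + 52.7861/60 = 69.8797683
  hemisphere W, so the sign is −
Point 4:
  Latitude: degrees = first 2 digits = 32, minutes = 12.954; 32 + 12.954/60 = 32.2159000
  S → negative
  Longitude: split at 3 digits → 171° and 8.2904′; 171 + 8.2904/60 = 171.1381733
  E ⇒ keep positive

1. -23.250042, 178.862937
2. -35.920304, -18.804083
3. 22.467282, -69.879768
4. -32.215900, 171.138173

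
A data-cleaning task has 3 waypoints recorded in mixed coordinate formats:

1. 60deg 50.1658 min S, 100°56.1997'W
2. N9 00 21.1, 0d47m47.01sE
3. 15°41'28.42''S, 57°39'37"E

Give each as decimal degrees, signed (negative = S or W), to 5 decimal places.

Point 1:
  Latitude: 60 + 50.1658/60 = 60.836097
  S → negative
  Longitude: 100 + 56.1997/60 = 100.936662
  hemisphere W, so the sign is −
Point 2:
  Lat: 9 + 0/60 + 21.1/3600 = 9.005861
  N ⇒ keep positive
  Longitude: 0 + 47/60 + 47.01/3600 = 0.796392
  E → positive
Point 3:
  Latitude: 15° + 41/60 + 28.42/3600 = 15 + 0.683333 + 0.007894 = 15.691228
  S ⇒ negate
  Longitude: 39′ + 37″ = 39.61667′; 57 + 39.61667/60 = 57.660278
  E → positive

1. -60.83610, -100.93666
2. 9.00586, 0.79639
3. -15.69123, 57.66028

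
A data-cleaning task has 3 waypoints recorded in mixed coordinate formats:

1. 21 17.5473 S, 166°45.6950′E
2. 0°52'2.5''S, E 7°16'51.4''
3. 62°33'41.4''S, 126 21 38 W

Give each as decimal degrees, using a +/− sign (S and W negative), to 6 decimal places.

1. -21.292455, 166.761583
2. -0.867361, 7.280944
3. -62.561500, -126.360556

Point 1:
  φ: 21 + 17.5473/60 = 21.2924550
  S ⇒ negate
  λ: 45.695′ = 0.761583°; total 166.7615833
  E ⇒ keep positive
Point 2:
  Lat: 0 + 52/60 + 2.5/3600 = 0.8673611
  S ⇒ negate
  λ: 7 + 16/60 + 51.4/3600 = 7.2809444
  E → positive
Point 3:
  Latitude: 33′ + 41.4″ = 33.69000′; 62 + 33.69000/60 = 62.5615000
  S ⇒ negate
  λ: 126° + 21/60 + 38/3600 = 126 + 0.350000 + 0.010556 = 126.3605556
  W ⇒ negate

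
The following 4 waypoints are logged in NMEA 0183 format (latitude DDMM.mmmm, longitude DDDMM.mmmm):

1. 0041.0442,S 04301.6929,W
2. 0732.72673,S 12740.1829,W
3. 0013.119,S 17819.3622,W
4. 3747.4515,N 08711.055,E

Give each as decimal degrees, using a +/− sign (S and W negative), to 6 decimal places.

1. -0.684070, -43.028215
2. -7.545446, -127.669715
3. -0.218650, -178.322703
4. 37.790858, 87.184250

Point 1:
  Latitude: degrees = first 2 digits = 0, minutes = 41.0442; 0 + 41.0442/60 = 0.6840700
  S ⇒ negate
  Longitude: split at 3 digits → 043° and 1.6929′; 43 + 1.6929/60 = 43.0282150
  hemisphere W, so the sign is −
Point 2:
  Latitude: degrees = first 2 digits = 7, minutes = 32.72673; 7 + 32.72673/60 = 7.5454455
  S → negative
  Longitude: degrees = first 3 digits = 127, minutes = 40.1829; 127 + 40.1829/60 = 127.6697150
  hemisphere W, so the sign is −
Point 3:
  Latitude: degrees = first 2 digits = 0, minutes = 13.119; 0 + 13.119/60 = 0.2186500
  hemisphere S, so the sign is −
  Lon: split at 3 digits → 178° and 19.3622′; 178 + 19.3622/60 = 178.3227033
  W ⇒ negate
Point 4:
  Lat: degrees = first 2 digits = 37, minutes = 47.4515; 37 + 47.4515/60 = 37.7908583
  N → positive
  λ: split at 3 digits → 087° and 11.055′; 87 + 11.055/60 = 87.1842500
  E → positive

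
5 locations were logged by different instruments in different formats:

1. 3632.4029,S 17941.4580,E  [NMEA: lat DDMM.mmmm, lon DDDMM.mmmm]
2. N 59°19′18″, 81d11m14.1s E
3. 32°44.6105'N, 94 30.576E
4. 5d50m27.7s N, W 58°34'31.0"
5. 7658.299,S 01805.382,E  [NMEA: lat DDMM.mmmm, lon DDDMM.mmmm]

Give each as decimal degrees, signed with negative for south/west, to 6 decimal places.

Point 1:
  Latitude: split at 2 digits → 36° and 32.4029′; 36 + 32.4029/60 = 36.5400483
  hemisphere S, so the sign is −
  Longitude: degrees = first 3 digits = 179, minutes = 41.458; 179 + 41.458/60 = 179.6909667
  E → positive
Point 2:
  φ: 59° + 19/60 + 18/3600 = 59 + 0.316667 + 0.005000 = 59.3216667
  N → positive
  Longitude: 81 + 11/60 + 14.1/3600 = 81.1872500
  E ⇒ keep positive
Point 3:
  Lat: 32 + 44.6105/60 = 32.7435083
  N ⇒ keep positive
  Longitude: 30.576′ = 0.509600°; total 94.5096000
  E → positive
Point 4:
  Lat: 5 + 50/60 + 27.7/3600 = 5.8410278
  N ⇒ keep positive
  Lon: 58° + 34/60 + 31/3600 = 58 + 0.566667 + 0.008611 = 58.5752778
  W ⇒ negate
Point 5:
  Lat: degrees = first 2 digits = 76, minutes = 58.299; 76 + 58.299/60 = 76.9716500
  S ⇒ negate
  λ: degrees = first 3 digits = 18, minutes = 5.382; 18 + 5.382/60 = 18.0897000
  E → positive

1. -36.540048, 179.690967
2. 59.321667, 81.187250
3. 32.743508, 94.509600
4. 5.841028, -58.575278
5. -76.971650, 18.089700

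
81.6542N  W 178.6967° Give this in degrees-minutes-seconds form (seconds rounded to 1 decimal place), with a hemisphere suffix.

Lat: whole degrees 81; 39.25200′ → 39′ and 15.120″
Lon: 0.696700° → 41.80200′; 0.80200 × 60 = 48.120″

81°39′15.1″ N, 178°41′48.1″ W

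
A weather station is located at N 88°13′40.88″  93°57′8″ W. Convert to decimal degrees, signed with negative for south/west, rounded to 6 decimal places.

88.228022, -93.952222

Lat: 88 + 13/60 + 40.88/3600 = 88.2280222
N ⇒ keep positive
λ: 57′ + 8″ = 57.13333′; 93 + 57.13333/60 = 93.9522222
W → negative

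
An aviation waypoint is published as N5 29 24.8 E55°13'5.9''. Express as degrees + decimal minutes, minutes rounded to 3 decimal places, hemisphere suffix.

φ: seconds/60 = 0.41333; minutes = 29 + 0.41333 = 29.41333
Lon: 13 + 5.9/60 = 13.09833′

5° 29.413′ N, 55° 13.098′ E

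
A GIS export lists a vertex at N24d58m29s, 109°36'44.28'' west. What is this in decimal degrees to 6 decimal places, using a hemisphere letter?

24.974722° N, 109.612300° W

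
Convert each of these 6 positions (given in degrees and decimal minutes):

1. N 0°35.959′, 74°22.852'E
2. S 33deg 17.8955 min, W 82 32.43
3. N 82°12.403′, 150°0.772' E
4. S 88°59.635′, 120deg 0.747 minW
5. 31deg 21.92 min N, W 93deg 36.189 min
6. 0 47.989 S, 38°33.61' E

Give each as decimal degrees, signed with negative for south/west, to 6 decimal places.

1. 0.599317, 74.380867
2. -33.298258, -82.540500
3. 82.206717, 150.012867
4. -88.993917, -120.012450
5. 31.365333, -93.603150
6. -0.799817, 38.560167

Point 1:
  Latitude: 35.959′ = 0.599317°; total 0.5993167
  N ⇒ keep positive
  Longitude: 74 + 22.852/60 = 74.3808667
  E ⇒ keep positive
Point 2:
  Latitude: 17.8955′ = 0.298258°; total 33.2982583
  S → negative
  λ: 32.43′ = 0.540500°; total 82.5405000
  hemisphere W, so the sign is −
Point 3:
  Lat: 12.403′ = 0.206717°; total 82.2067167
  N ⇒ keep positive
  λ: 150 + 0.772/60 = 150.0128667
  E ⇒ keep positive
Point 4:
  Lat: 59.635′ = 0.993917°; total 88.9939167
  hemisphere S, so the sign is −
  Longitude: 0.747′ = 0.012450°; total 120.0124500
  W → negative
Point 5:
  Latitude: 31 + 21.92/60 = 31.3653333
  N ⇒ keep positive
  λ: 93 + 36.189/60 = 93.6031500
  W ⇒ negate
Point 6:
  Lat: 0 + 47.989/60 = 0.7998167
  hemisphere S, so the sign is −
  Longitude: 33.61′ = 0.560167°; total 38.5601667
  E ⇒ keep positive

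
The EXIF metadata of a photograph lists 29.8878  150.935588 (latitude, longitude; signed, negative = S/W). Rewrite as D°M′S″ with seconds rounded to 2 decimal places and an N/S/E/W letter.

Lat: whole degrees 29; 53.26800′ → 53′ and 16.0800″
Lon: whole degrees 150; 56.13528′ → 56′ and 8.1168″

29°53′16.08″ N, 150°56′8.12″ E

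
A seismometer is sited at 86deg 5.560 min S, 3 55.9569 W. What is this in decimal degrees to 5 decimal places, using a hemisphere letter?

φ: 86 + 5.56/60 = 86.092667
λ: 3 + 55.9569/60 = 3.932615

86.09267° S, 3.93262° W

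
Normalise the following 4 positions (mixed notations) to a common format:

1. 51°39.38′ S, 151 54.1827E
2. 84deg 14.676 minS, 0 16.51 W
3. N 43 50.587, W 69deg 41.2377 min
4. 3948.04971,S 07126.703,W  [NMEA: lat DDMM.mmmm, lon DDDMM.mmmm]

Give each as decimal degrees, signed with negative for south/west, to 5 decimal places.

Point 1:
  Latitude: 39.38′ = 0.656333°; total 51.656333
  hemisphere S, so the sign is −
  Longitude: 54.1827′ = 0.903045°; total 151.903045
  E ⇒ keep positive
Point 2:
  φ: 14.676′ = 0.244600°; total 84.244600
  S → negative
  λ: 0 + 16.51/60 = 0.275167
  hemisphere W, so the sign is −
Point 3:
  Lat: 50.587′ = 0.843117°; total 43.843117
  N ⇒ keep positive
  λ: 69 + 41.2377/60 = 69.687295
  W ⇒ negate
Point 4:
  φ: split at 2 digits → 39° and 48.04971′; 39 + 48.04971/60 = 39.800829
  S → negative
  Lon: split at 3 digits → 071° and 26.703′; 71 + 26.703/60 = 71.445050
  W → negative

1. -51.65633, 151.90305
2. -84.24460, -0.27517
3. 43.84312, -69.68730
4. -39.80083, -71.44505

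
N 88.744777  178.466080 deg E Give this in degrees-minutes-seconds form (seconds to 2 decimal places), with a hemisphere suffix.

88°44′41.20″ N, 178°27′57.89″ E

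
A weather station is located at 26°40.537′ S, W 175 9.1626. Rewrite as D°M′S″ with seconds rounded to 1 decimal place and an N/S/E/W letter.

26°40′32.2″ S, 175°09′9.8″ W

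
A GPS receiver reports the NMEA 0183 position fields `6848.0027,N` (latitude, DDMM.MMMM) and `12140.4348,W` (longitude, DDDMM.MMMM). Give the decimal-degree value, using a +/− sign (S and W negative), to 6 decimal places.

68.800045, -121.673913

Lat: split at 2 digits → 68° and 48.0027′; 68 + 48.0027/60 = 68.8000450
N ⇒ keep positive
λ: degrees = first 3 digits = 121, minutes = 40.4348; 121 + 40.4348/60 = 121.6739133
W ⇒ negate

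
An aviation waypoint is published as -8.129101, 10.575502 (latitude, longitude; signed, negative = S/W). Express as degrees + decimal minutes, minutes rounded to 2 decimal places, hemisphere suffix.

8° 7.75′ S, 10° 34.53′ E

Latitude is negative → S; |value| = 8.129101
φ: fractional part 0.129101 → 7.7461 minutes
Longitude: 10° + 0.575502 × 60 = 10° 34.5301′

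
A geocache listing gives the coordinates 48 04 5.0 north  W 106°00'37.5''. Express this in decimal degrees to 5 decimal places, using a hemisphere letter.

48.06806° N, 106.01042° W

Latitude: 48° + 4/60 + 5/3600 = 48 + 0.066667 + 0.001389 = 48.068056
Longitude: 0′ + 37.5″ = 0.62500′; 106 + 0.62500/60 = 106.010417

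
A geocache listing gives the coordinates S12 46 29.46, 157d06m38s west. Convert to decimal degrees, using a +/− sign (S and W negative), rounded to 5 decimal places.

Lat: 46′ + 29.46″ = 46.49100′; 12 + 46.49100/60 = 12.774850
S ⇒ negate
Lon: 6′ + 38″ = 6.63333′; 157 + 6.63333/60 = 157.110556
W → negative

-12.77485, -157.11056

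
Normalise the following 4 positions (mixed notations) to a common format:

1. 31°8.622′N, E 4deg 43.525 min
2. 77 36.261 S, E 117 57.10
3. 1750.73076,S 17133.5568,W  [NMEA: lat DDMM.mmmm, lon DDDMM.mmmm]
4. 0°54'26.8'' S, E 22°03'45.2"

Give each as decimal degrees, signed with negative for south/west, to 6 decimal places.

Point 1:
  Lat: 31 + 8.622/60 = 31.1437000
  N → positive
  Lon: 43.525′ = 0.725417°; total 4.7254167
  E → positive
Point 2:
  Latitude: 77 + 36.261/60 = 77.6043500
  S → negative
  Lon: 117 + 57.1/60 = 117.9516667
  E → positive
Point 3:
  φ: split at 2 digits → 17° and 50.73076′; 17 + 50.73076/60 = 17.8455127
  S ⇒ negate
  Lon: degrees = first 3 digits = 171, minutes = 33.5568; 171 + 33.5568/60 = 171.5592800
  W ⇒ negate
Point 4:
  φ: 54′ + 26.8″ = 54.44667′; 0 + 54.44667/60 = 0.9074444
  S → negative
  Longitude: 3′ + 45.2″ = 3.75333′; 22 + 3.75333/60 = 22.0625556
  E ⇒ keep positive

1. 31.143700, 4.725417
2. -77.604350, 117.951667
3. -17.845513, -171.559280
4. -0.907444, 22.062556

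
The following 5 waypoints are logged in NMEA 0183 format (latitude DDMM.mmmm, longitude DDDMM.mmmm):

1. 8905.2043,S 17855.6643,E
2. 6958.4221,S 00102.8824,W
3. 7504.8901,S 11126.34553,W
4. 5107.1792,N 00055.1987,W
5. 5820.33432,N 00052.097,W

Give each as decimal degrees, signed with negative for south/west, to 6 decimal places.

Point 1:
  Lat: split at 2 digits → 89° and 5.2043′; 89 + 5.2043/60 = 89.0867383
  S → negative
  λ: degrees = first 3 digits = 178, minutes = 55.6643; 178 + 55.6643/60 = 178.9277383
  E ⇒ keep positive
Point 2:
  Lat: split at 2 digits → 69° and 58.4221′; 69 + 58.4221/60 = 69.9737017
  hemisphere S, so the sign is −
  Lon: split at 3 digits → 001° and 2.8824′; 1 + 2.8824/60 = 1.0480400
  hemisphere W, so the sign is −
Point 3:
  Lat: degrees = first 2 digits = 75, minutes = 4.8901; 75 + 4.8901/60 = 75.0815017
  hemisphere S, so the sign is −
  Lon: degrees = first 3 digits = 111, minutes = 26.34553; 111 + 26.34553/60 = 111.4390922
  hemisphere W, so the sign is −
Point 4:
  Latitude: split at 2 digits → 51° and 7.1792′; 51 + 7.1792/60 = 51.1196533
  N ⇒ keep positive
  Longitude: split at 3 digits → 000° and 55.1987′; 0 + 55.1987/60 = 0.9199783
  W ⇒ negate
Point 5:
  Latitude: degrees = first 2 digits = 58, minutes = 20.33432; 58 + 20.33432/60 = 58.3389053
  N → positive
  Longitude: degrees = first 3 digits = 0, minutes = 52.097; 0 + 52.097/60 = 0.8682833
  hemisphere W, so the sign is −

1. -89.086738, 178.927738
2. -69.973702, -1.048040
3. -75.081502, -111.439092
4. 51.119653, -0.919978
5. 58.338905, -0.868283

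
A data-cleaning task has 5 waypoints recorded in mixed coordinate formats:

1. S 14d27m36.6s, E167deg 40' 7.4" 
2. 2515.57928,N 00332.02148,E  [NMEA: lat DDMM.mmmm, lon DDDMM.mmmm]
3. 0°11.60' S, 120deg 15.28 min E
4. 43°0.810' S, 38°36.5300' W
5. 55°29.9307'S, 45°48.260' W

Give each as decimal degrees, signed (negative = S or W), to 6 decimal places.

1. -14.460167, 167.668722
2. 25.259655, 3.533691
3. -0.193333, 120.254667
4. -43.013500, -38.608833
5. -55.498845, -45.804333

Point 1:
  Latitude: 14° + 27/60 + 36.6/3600 = 14 + 0.450000 + 0.010167 = 14.4601667
  S → negative
  Longitude: 40′ + 7.4″ = 40.12333′; 167 + 40.12333/60 = 167.6687222
  E ⇒ keep positive
Point 2:
  φ: degrees = first 2 digits = 25, minutes = 15.57928; 25 + 15.57928/60 = 25.2596547
  N ⇒ keep positive
  Lon: split at 3 digits → 003° and 32.02148′; 3 + 32.02148/60 = 3.5336913
  E ⇒ keep positive
Point 3:
  φ: 0 + 11.6/60 = 0.1933333
  S ⇒ negate
  Longitude: 15.28′ = 0.254667°; total 120.2546667
  E ⇒ keep positive
Point 4:
  Latitude: 0.81′ = 0.013500°; total 43.0135000
  S ⇒ negate
  Lon: 38 + 36.53/60 = 38.6088333
  W ⇒ negate
Point 5:
  Lat: 29.9307′ = 0.498845°; total 55.4988450
  hemisphere S, so the sign is −
  Longitude: 48.26′ = 0.804333°; total 45.8043333
  hemisphere W, so the sign is −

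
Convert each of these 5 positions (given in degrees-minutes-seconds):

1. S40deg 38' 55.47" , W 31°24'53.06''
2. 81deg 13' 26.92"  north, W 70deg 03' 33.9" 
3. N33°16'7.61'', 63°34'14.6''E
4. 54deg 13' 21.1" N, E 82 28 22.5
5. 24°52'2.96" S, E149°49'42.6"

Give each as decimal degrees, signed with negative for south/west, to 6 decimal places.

1. -40.648742, -31.414739
2. 81.224144, -70.059417
3. 33.268781, 63.570722
4. 54.222528, 82.472917
5. -24.867489, 149.828500

Point 1:
  Latitude: 40° + 38/60 + 55.47/3600 = 40 + 0.633333 + 0.015408 = 40.6487417
  S ⇒ negate
  Lon: 31° + 24/60 + 53.06/3600 = 31 + 0.400000 + 0.014739 = 31.4147389
  hemisphere W, so the sign is −
Point 2:
  φ: 81 + 13/60 + 26.92/3600 = 81.2241444
  N → positive
  Longitude: 3′ + 33.9″ = 3.56500′; 70 + 3.56500/60 = 70.0594167
  W → negative
Point 3:
  Lat: 16′ + 7.61″ = 16.12683′; 33 + 16.12683/60 = 33.2687806
  N → positive
  Longitude: 63 + 34/60 + 14.6/3600 = 63.5707222
  E → positive
Point 4:
  φ: 13′ + 21.1″ = 13.35167′; 54 + 13.35167/60 = 54.2225278
  N → positive
  Longitude: 82° + 28/60 + 22.5/3600 = 82 + 0.466667 + 0.006250 = 82.4729167
  E ⇒ keep positive
Point 5:
  φ: 24° + 52/60 + 2.96/3600 = 24 + 0.866667 + 0.000822 = 24.8674889
  S → negative
  Lon: 149 + 49/60 + 42.6/3600 = 149.8285000
  E ⇒ keep positive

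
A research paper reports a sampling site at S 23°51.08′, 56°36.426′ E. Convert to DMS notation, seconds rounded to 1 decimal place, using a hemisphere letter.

φ: 51.08000′ → 51′ and 0.08000 × 60 = 4.800″
Longitude: fractional minutes 0.42600 × 60 = 25.560″

23°51′4.8″ S, 56°36′25.6″ E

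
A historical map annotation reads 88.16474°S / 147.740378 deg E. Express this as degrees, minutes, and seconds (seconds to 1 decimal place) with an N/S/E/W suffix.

88°09′53.1″ S, 147°44′25.4″ E

Latitude: 0.164740° → 9.88440′; 0.88440 × 60 = 53.064″
λ: 0.740378 × 60 = 44.42268′ → 44′, remainder × 60 = 25.361″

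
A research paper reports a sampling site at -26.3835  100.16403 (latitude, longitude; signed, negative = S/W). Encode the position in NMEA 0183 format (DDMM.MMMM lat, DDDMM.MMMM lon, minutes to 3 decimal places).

Latitude is negative → S; |value| = 26.383500
Latitude: fractional part 0.383500 → 23.01000 minutes
Longitude: fractional part 0.164030 → 9.84180 minutes

2623.010,S / 10009.842,E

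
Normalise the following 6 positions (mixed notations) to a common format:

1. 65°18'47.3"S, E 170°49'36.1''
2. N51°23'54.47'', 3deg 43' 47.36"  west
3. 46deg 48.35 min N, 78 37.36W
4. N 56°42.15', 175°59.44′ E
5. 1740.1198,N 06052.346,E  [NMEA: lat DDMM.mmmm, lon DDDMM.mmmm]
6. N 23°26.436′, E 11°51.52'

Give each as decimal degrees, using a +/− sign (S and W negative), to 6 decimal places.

Point 1:
  Lat: 65 + 18/60 + 47.3/3600 = 65.3131389
  hemisphere S, so the sign is −
  λ: 49′ + 36.1″ = 49.60167′; 170 + 49.60167/60 = 170.8266944
  E ⇒ keep positive
Point 2:
  φ: 23′ + 54.47″ = 23.90783′; 51 + 23.90783/60 = 51.3984639
  N → positive
  λ: 3 + 43/60 + 47.36/3600 = 3.7298222
  hemisphere W, so the sign is −
Point 3:
  Lat: 48.35′ = 0.805833°; total 46.8058333
  N ⇒ keep positive
  λ: 78 + 37.36/60 = 78.6226667
  hemisphere W, so the sign is −
Point 4:
  Lat: 56 + 42.15/60 = 56.7025000
  N ⇒ keep positive
  Longitude: 59.44′ = 0.990667°; total 175.9906667
  E → positive
Point 5:
  Latitude: degrees = first 2 digits = 17, minutes = 40.1198; 17 + 40.1198/60 = 17.6686633
  N → positive
  Longitude: split at 3 digits → 060° and 52.346′; 60 + 52.346/60 = 60.8724333
  E ⇒ keep positive
Point 6:
  Latitude: 23 + 26.436/60 = 23.4406000
  N ⇒ keep positive
  Longitude: 11 + 51.52/60 = 11.8586667
  E → positive

1. -65.313139, 170.826694
2. 51.398464, -3.729822
3. 46.805833, -78.622667
4. 56.702500, 175.990667
5. 17.668663, 60.872433
6. 23.440600, 11.858667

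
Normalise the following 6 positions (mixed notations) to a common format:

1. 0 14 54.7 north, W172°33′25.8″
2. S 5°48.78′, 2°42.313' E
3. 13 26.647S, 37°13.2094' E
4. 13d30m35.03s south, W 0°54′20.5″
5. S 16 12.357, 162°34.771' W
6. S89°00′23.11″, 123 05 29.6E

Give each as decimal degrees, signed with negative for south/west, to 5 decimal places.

Point 1:
  φ: 0° + 14/60 + 54.7/3600 = 0 + 0.233333 + 0.015194 = 0.248528
  N ⇒ keep positive
  Lon: 172° + 33/60 + 25.8/3600 = 172 + 0.550000 + 0.007167 = 172.557167
  W → negative
Point 2:
  φ: 48.78′ = 0.813000°; total 5.813000
  hemisphere S, so the sign is −
  λ: 2 + 42.313/60 = 2.705217
  E ⇒ keep positive
Point 3:
  φ: 13 + 26.647/60 = 13.444117
  S → negative
  λ: 13.2094′ = 0.220157°; total 37.220157
  E ⇒ keep positive
Point 4:
  Lat: 13 + 30/60 + 35.03/3600 = 13.509731
  S → negative
  Lon: 0° + 54/60 + 20.5/3600 = 0 + 0.900000 + 0.005694 = 0.905694
  W ⇒ negate
Point 5:
  φ: 12.357′ = 0.205950°; total 16.205950
  hemisphere S, so the sign is −
  Lon: 162 + 34.771/60 = 162.579517
  W ⇒ negate
Point 6:
  Lat: 89° + 0/60 + 23.11/3600 = 89 + 0.000000 + 0.006419 = 89.006419
  hemisphere S, so the sign is −
  Longitude: 123 + 5/60 + 29.6/3600 = 123.091556
  E ⇒ keep positive

1. 0.24853, -172.55717
2. -5.81300, 2.70522
3. -13.44412, 37.22016
4. -13.50973, -0.90569
5. -16.20595, -162.57952
6. -89.00642, 123.09156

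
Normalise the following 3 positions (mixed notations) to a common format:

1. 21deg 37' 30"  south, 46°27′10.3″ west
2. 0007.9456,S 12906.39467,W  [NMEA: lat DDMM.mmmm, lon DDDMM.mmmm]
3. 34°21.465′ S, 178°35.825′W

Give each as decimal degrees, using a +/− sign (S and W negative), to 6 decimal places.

Point 1:
  φ: 21 + 37/60 + 30/3600 = 21.6250000
  S ⇒ negate
  Longitude: 27′ + 10.3″ = 27.17167′; 46 + 27.17167/60 = 46.4528611
  W ⇒ negate
Point 2:
  Lat: split at 2 digits → 00° and 7.9456′; 0 + 7.9456/60 = 0.1324267
  S ⇒ negate
  Lon: degrees = first 3 digits = 129, minutes = 6.39467; 129 + 6.39467/60 = 129.1065778
  W → negative
Point 3:
  Latitude: 21.465′ = 0.357750°; total 34.3577500
  hemisphere S, so the sign is −
  Longitude: 178 + 35.825/60 = 178.5970833
  W ⇒ negate

1. -21.625000, -46.452861
2. -0.132427, -129.106578
3. -34.357750, -178.597083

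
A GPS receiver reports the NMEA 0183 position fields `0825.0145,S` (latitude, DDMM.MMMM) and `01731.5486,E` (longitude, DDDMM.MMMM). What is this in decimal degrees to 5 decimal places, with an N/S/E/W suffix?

8.41691° S, 17.52581° E

Latitude: degrees = first 2 digits = 8, minutes = 25.0145; 8 + 25.0145/60 = 8.416908
Longitude: degrees = first 3 digits = 17, minutes = 31.5486; 17 + 31.5486/60 = 17.525810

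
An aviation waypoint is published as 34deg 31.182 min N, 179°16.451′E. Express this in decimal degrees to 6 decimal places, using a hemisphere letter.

34.519700° N, 179.274183° E

Lat: 31.182′ = 0.519700°; total 34.5197000
λ: 179 + 16.451/60 = 179.2741833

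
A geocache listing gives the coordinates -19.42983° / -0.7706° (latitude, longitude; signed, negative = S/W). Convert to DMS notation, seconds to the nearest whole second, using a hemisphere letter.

Latitude is negative → S; |value| = 19.429830
Lat: 0.429830° → 25.78980′; 0.78980 × 60 = 47.39″
Longitude is negative → W; |value| = 0.770600
Lon: 0.770600° → 46.23600′; 0.23600 × 60 = 14.16″

19°25′47″ S, 0°46′14″ W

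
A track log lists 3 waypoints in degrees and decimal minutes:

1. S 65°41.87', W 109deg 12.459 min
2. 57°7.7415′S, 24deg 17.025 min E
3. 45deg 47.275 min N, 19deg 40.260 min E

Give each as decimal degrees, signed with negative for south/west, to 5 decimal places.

Point 1:
  Latitude: 65 + 41.87/60 = 65.697833
  hemisphere S, so the sign is −
  Lon: 12.459′ = 0.207650°; total 109.207650
  W ⇒ negate
Point 2:
  Latitude: 57 + 7.7415/60 = 57.129025
  S → negative
  λ: 17.025′ = 0.283750°; total 24.283750
  E ⇒ keep positive
Point 3:
  Lat: 45 + 47.275/60 = 45.787917
  N → positive
  Longitude: 19 + 40.26/60 = 19.671000
  E ⇒ keep positive

1. -65.69783, -109.20765
2. -57.12903, 24.28375
3. 45.78792, 19.67100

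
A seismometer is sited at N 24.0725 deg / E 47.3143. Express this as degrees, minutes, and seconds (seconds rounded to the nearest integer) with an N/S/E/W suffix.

24°04′21″ N, 47°18′51″ E

Latitude: whole degrees 24; 4.35000′ → 4′ and 21.00″
Longitude: whole degrees 47; 18.85800′ → 18′ and 51.48″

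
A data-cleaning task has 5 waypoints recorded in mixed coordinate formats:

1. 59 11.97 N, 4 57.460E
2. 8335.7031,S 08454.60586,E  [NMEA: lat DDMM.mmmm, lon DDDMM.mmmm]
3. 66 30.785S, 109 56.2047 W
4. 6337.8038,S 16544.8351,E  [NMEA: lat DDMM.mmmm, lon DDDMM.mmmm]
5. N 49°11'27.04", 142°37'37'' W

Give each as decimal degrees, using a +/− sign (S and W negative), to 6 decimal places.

Point 1:
  φ: 59 + 11.97/60 = 59.1995000
  N ⇒ keep positive
  λ: 57.46′ = 0.957667°; total 4.9576667
  E ⇒ keep positive
Point 2:
  Latitude: split at 2 digits → 83° and 35.7031′; 83 + 35.7031/60 = 83.5950517
  hemisphere S, so the sign is −
  Lon: degrees = first 3 digits = 84, minutes = 54.60586; 84 + 54.60586/60 = 84.9100977
  E ⇒ keep positive
Point 3:
  φ: 30.785′ = 0.513083°; total 66.5130833
  S → negative
  Longitude: 109 + 56.2047/60 = 109.9367450
  hemisphere W, so the sign is −
Point 4:
  Lat: split at 2 digits → 63° and 37.8038′; 63 + 37.8038/60 = 63.6300633
  S ⇒ negate
  λ: split at 3 digits → 165° and 44.8351′; 165 + 44.8351/60 = 165.7472517
  E → positive
Point 5:
  Lat: 49 + 11/60 + 27.04/3600 = 49.1908444
  N ⇒ keep positive
  λ: 142° + 37/60 + 37/3600 = 142 + 0.616667 + 0.010278 = 142.6269444
  W ⇒ negate

1. 59.199500, 4.957667
2. -83.595052, 84.910098
3. -66.513083, -109.936745
4. -63.630063, 165.747252
5. 49.190844, -142.626944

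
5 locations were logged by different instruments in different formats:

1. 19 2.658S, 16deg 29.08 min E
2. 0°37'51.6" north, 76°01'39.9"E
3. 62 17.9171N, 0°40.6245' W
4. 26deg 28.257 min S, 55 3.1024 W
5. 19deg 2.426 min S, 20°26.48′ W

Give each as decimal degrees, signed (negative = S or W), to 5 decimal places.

Point 1:
  φ: 19 + 2.658/60 = 19.044300
  S ⇒ negate
  λ: 29.08′ = 0.484667°; total 16.484667
  E ⇒ keep positive
Point 2:
  Lat: 0° + 37/60 + 51.6/3600 = 0 + 0.616667 + 0.014333 = 0.631000
  N → positive
  λ: 1′ + 39.9″ = 1.66500′; 76 + 1.66500/60 = 76.027750
  E ⇒ keep positive
Point 3:
  Lat: 62 + 17.9171/60 = 62.298618
  N ⇒ keep positive
  Longitude: 40.6245′ = 0.677075°; total 0.677075
  W ⇒ negate
Point 4:
  Lat: 26 + 28.257/60 = 26.470950
  S → negative
  Lon: 55 + 3.1024/60 = 55.051707
  W → negative
Point 5:
  Latitude: 2.426′ = 0.040433°; total 19.040433
  S ⇒ negate
  Longitude: 20 + 26.48/60 = 20.441333
  hemisphere W, so the sign is −

1. -19.04430, 16.48467
2. 0.63100, 76.02775
3. 62.29862, -0.67708
4. -26.47095, -55.05171
5. -19.04043, -20.44133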